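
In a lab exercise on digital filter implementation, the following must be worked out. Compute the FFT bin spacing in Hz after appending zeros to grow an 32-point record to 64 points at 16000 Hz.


Frequency resolution after zero-padding:
N_padded = 32 * 2 = 64
df = fs / N_padded
   = 16000 / 64
   = 250.0 Hz

250.0 Hz


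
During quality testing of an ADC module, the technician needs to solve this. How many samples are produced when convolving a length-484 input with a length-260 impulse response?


Linear convolution output length:
L = N + M - 1
  = 484 + 260 - 1
  = 743 samples

743


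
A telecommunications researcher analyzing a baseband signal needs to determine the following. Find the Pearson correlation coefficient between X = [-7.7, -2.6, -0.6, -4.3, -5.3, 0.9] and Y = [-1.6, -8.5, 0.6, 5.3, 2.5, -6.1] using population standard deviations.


Pearson correlation coefficient (population):
r = cov(X,Y) / (std(X) * std(Y))
Mean X = -3.2667, Mean Y = -1.3
Cov(X,Y) = -5.491667
Std(X) = 2.880201, Std(Y) = 4.771094
r = -0.3996

-0.3996


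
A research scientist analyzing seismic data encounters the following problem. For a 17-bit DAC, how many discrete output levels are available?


Number of quantization levels = 2^N
= 2^17
= 131072

131072


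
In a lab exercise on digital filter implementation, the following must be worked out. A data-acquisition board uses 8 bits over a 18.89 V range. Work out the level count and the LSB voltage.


Step 1 — number of quantization levels:
L = 2^N = 2^8 = 256

Step 2 — LSB step size:
delta = Vfs / L
      = 18.89 / 256
      = 0.07378906 V

Levels = 256; step size = 0.07378906 V


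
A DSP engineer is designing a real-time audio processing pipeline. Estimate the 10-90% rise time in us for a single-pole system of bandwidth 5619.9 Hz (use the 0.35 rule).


Rise time from bandwidth relationship:
tr = 0.35 / BW
   = 0.35 / 5619.9
   = 6.227868823e-05 s
   = 62.2787 us

62.2787 us


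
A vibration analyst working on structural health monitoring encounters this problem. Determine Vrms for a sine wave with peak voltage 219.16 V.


RMS voltage for a sinusoidal waveform:
V_rms = V_peak / sqrt(2)
      = 219.16 / 1.414214
      = 154.97 V

154.97 V


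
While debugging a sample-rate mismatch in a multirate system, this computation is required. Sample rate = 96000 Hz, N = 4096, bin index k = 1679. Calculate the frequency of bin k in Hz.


Frequency of DFT bin k:
f_k = k * fs / N
    = 1679 * 96000 / 4096
    = 161184000 / 4096
    = 39351.562 Hz

39351.562 Hz


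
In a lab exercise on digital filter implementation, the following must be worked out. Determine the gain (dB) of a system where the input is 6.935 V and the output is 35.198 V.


Voltage gain in dB:
G = 20 * log10(Vout / Vin)
  = 20 * log10(35.198 / 6.935)
  = 20 * log10(5.075415)
  = 20 * 0.705472
  = 14.11 dB

14.11 dB


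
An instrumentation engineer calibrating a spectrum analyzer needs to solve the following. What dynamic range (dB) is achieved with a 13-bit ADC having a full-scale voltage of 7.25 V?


Dynamic range from full-scale to LSB:
V_min = V_max / 2^bits = 7.25 / 2^13
DR = 20 * log10(V_max / V_min)
   = 20 * log10(2^13)
   = 20 * 13 * log10(2)
   = 78.27 dB

78.27 dB


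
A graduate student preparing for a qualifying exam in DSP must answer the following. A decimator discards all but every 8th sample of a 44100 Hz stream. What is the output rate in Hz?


Decimation reduces the sample rate:
fs_out = fs_in / M
       = 44100 / 8
       = 5512.5 Hz

5512.5 Hz


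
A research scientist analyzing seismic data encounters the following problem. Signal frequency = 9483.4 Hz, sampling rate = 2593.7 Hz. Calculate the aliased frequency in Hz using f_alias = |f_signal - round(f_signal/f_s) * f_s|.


Compute the nearest integer multiple of fs to the signal:
n = round(9483.4 / 2593.7) = 4
f_alias = |9483.4 - 4 * 2593.7|
        = |9483.4 - 10374.8|
        = 891.4 Hz

891.4


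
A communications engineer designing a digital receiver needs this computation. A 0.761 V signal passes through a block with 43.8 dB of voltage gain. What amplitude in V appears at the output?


Output voltage from dB gain:
V_out = V_in * 10^(gain_dB / 20)
      = 0.761 * 10^(43.8 / 20)
      = 0.761 * 154.881662
      = 117.8649 V

117.8649 V


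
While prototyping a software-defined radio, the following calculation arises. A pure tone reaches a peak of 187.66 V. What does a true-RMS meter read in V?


RMS voltage for a sinusoidal waveform:
V_rms = V_peak / sqrt(2)
      = 187.66 / 1.414214
      = 132.696 V

132.696 V


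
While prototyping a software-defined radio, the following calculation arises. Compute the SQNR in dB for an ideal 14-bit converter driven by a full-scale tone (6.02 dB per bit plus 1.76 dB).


Theoretical SNR for a full-scale sinusoid:
SNR = 6.02 * N + 1.76
    = 6.02 * 14 + 1.76
    = 84.28 + 1.76
    = 86.04 dB

86.04 dB


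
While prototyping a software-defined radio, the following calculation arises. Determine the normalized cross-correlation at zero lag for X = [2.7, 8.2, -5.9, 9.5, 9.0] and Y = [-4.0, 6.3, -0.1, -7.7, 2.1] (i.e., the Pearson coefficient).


Pearson correlation coefficient (population):
r = cov(X,Y) / (std(X) * std(Y))
Mean X = 4.7, Mean Y = -0.68
Cov(X,Y) = 0.636
Std(X) = 5.833352, Std(Y) = 4.839173
r = 0.0225

0.0225


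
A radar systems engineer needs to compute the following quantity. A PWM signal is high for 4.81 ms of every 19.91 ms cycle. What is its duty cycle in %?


Duty cycle as a percentage:
DC = (t_on / T) * 100
   = (4.81 / 19.91) * 100
   = 0.241587 * 100
   = 24.16 %

24.16 %


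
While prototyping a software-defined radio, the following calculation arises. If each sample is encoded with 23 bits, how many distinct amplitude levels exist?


Number of quantization levels = 2^N
= 2^23
= 8388608

8388608


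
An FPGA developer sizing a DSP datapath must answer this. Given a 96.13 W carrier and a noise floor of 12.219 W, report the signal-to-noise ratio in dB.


SNR in decibels:
SNR = 10 * log10(Ps / Pn)
    = 10 * log10(96.13 / 12.219)
    = 10 * log10(7.8673)
    = 10 * 0.8958
    = 8.96 dB

8.96 dB


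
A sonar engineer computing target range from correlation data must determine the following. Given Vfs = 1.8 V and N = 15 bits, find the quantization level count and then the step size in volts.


Step 1 — number of quantization levels:
L = 2^N = 2^15 = 32768

Step 2 — LSB step size:
delta = Vfs / L
      = 1.8 / 32768
      = 5.493e-05 V

Levels = 32768; step size = 5.493e-05 V


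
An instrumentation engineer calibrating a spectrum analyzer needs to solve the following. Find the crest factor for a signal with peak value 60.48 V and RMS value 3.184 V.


Crest factor is the ratio of peak to RMS:
CF = V_peak / V_rms
   = 60.48 / 3.184
   = 18.995

18.995


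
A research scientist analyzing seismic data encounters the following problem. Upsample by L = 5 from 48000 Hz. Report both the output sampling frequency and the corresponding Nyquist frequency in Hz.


Step 1 — output sample rate after interpolation by L:
fs_out = L * fs_in = 5 * 48000 = 240000 Hz

Step 2 — Nyquist frequency of the output stream:
f_Nyq = fs_out / 2 = 240000 / 2 = 120000.0 Hz

fs_out = 240000 Hz; f_Nyquist = 120000.0 Hz


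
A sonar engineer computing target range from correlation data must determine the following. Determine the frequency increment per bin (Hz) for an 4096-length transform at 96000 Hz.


DFT frequency resolution:
df = fs / N
   = 96000 / 4096
   = 23.4375 Hz

23.4375 Hz


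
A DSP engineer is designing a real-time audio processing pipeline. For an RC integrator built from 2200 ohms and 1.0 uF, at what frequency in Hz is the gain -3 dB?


Cutoff frequency of a first-order RC filter:
fc = 1 / (2 * pi * R * C)
C = 1.0 uF = 1e-06 F
fc = 1 / (2 * pi * 2200 * 1e-06)
   = 1 / 0.013823007675795
   = 72.343156 Hz

72.343156 Hz


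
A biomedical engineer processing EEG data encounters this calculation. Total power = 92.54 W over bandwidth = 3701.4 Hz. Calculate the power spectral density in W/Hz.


Power spectral density:
PSD = P / BW
    = 92.54 / 3701.4
    = 0.02500135 W/Hz

0.02500135 W/Hz


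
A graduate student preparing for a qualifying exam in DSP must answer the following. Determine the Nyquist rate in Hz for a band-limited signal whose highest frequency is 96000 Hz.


The Nyquist rate is twice the maximum frequency component.
fs_min = 2 * fmax
      = 2 * 96000
      = 192000 Hz

192000


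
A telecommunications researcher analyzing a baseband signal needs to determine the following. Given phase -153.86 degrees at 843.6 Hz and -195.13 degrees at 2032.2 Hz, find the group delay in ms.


Group delay from phase difference:
tau = -d(phi)/d(omega)
d(phi) = -41.27 deg = -0.720297 rad
d(omega) = 2*pi*(2032.2 - 843.6) = 7468.1941 rad/s
tau = -(-0.720297) / 7468.1941
    = 0.0964 ms

0.0964 ms


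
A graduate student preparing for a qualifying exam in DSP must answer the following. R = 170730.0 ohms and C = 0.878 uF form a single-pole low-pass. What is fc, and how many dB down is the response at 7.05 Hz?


Step 1 — cutoff frequency:
fc = 1 / (2*pi*R*C)
C = 0.878 uF = 8.78e-07 F
fc = 1 / (2*pi*170730.0*8.78e-07)
   = 1.06173 Hz

Step 2 — magnitude at f = 7.05 Hz:
|H(f)| = 1 / sqrt(1 + (f/fc)^2)
f/fc = 7.05 / 1.06173 = 6.640106
|H| = 1 / sqrt(1 + 44.091008) = 0.1489207
|H|_dB = 20*log10(0.1489207) = -16.54 dB

fc = 1.06173 Hz; |H(7.05 Hz)| = -16.54 dB


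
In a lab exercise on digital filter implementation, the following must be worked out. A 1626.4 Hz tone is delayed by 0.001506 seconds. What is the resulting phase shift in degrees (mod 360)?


Phase shift from frequency and time delay:
phi = 360 * f * t_delay
    = 360 * 1626.4 * 0.001506
    = 881.77 degrees
    mod 360 = 161.77 degrees

161.77 degrees


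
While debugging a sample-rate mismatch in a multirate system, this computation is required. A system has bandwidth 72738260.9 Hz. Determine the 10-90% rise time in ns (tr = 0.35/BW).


Rise time from bandwidth relationship:
tr = 0.35 / BW
   = 0.35 / 72738260.9
   = 4.811773002e-09 s
   = 4.8118 ns

4.8118 ns


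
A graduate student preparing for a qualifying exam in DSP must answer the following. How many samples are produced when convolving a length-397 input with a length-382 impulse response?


Linear convolution output length:
L = N + M - 1
  = 397 + 382 - 1
  = 778 samples

778


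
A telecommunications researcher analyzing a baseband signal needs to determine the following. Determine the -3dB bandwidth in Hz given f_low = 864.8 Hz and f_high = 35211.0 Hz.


Bandwidth is the difference of -3dB frequencies:
BW = f_high - f_low
   = 35211.0 - 864.8
   = 34346.2 Hz

34346.2 Hz


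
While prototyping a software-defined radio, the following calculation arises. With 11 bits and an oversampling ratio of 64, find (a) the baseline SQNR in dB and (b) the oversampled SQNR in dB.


Step 1 — baseline SQNR at Nyquist:
SQNR_base = 6.02*N + 1.76
          = 6.02*11 + 1.76
          = 67.98 dB

Step 2 — oversampling processing gain:
G = 10*log10(OSR) = 10*log10(64) = 18.06 dB

Step 3 — total:
SQNR_total = 67.98 + 18.06 = 86.04 dB

Base SQNR = 67.98 dB; oversampled SQNR = 86.04 dB


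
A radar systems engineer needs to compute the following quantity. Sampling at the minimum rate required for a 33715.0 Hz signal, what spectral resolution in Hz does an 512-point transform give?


Step 1 — Nyquist sampling rate:
fs = 2 * fmax = 2 * 33715.0 = 67430.0 Hz

Step 2 — DFT bin spacing:
df = fs / N = 67430.0 / 512 = 131.6992 Hz

131.6992 Hz


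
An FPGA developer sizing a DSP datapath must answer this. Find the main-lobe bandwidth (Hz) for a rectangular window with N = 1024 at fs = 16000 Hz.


Main lobe width for a rectangular window:
Width = 2 * fs / N
      = 2 * 16000 / 1024
      = 32000 / 1024
      = 31.25 Hz

31.25 Hz


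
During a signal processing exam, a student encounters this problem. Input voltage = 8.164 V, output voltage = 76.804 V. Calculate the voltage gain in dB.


Voltage gain in dB:
G = 20 * log10(Vout / Vin)
  = 20 * log10(76.804 / 8.164)
  = 20 * log10(9.407643)
  = 20 * 0.973481
  = 19.47 dB

19.47 dB


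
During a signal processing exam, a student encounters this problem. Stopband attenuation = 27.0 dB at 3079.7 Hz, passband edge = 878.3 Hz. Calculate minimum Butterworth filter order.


Butterworth filter order formula:
n = log10(10^(A/10) - 1) / (2 * log10(f_stop/f_pass))
10^(27.0/10) - 1 = 500.1872
f_stop/f_pass = 3079.7 / 878.3 = 3.5064
n = 2.4769 -> ceil = 3

3


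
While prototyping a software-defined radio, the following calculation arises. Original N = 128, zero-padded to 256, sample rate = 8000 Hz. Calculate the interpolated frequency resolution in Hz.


Frequency resolution after zero-padding:
N_padded = 128 * 2 = 256
df = fs / N_padded
   = 8000 / 256
   = 31.25 Hz

31.25 Hz


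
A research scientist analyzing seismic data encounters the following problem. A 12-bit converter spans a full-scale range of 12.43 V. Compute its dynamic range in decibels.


Dynamic range from full-scale to LSB:
V_min = V_max / 2^bits = 12.43 / 2^12
DR = 20 * log10(V_max / V_min)
   = 20 * log10(2^12)
   = 20 * 12 * log10(2)
   = 72.25 dB

72.25 dB


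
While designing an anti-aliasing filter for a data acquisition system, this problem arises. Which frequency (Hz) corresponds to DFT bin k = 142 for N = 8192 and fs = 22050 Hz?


Frequency of DFT bin k:
f_k = k * fs / N
    = 142 * 22050 / 8192
    = 3131100 / 8192
    = 382.214 Hz

382.214 Hz


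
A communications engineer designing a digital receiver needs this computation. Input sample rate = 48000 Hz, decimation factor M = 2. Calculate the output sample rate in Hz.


Decimation reduces the sample rate:
fs_out = fs_in / M
       = 48000 / 2
       = 24000.0 Hz

24000.0 Hz


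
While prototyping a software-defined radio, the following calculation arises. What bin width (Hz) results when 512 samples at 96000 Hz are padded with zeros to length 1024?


Frequency resolution after zero-padding:
N_padded = 512 * 2 = 1024
df = fs / N_padded
   = 96000 / 1024
   = 93.75 Hz

93.75 Hz


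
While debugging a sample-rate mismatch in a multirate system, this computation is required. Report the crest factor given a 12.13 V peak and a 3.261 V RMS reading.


Crest factor is the ratio of peak to RMS:
CF = V_peak / V_rms
   = 12.13 / 3.261
   = 3.7197

3.7197


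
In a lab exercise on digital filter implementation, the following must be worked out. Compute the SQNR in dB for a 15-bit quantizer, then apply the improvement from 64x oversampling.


Step 1 — baseline SQNR at Nyquist:
SQNR_base = 6.02*N + 1.76
          = 6.02*15 + 1.76
          = 92.06 dB

Step 2 — oversampling processing gain:
G = 10*log10(OSR) = 10*log10(64) = 18.06 dB

Step 3 — total:
SQNR_total = 92.06 + 18.06 = 110.12 dB

Base SQNR = 92.06 dB; oversampled SQNR = 110.12 dB


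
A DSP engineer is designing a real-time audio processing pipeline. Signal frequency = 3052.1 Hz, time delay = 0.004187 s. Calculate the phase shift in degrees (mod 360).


Phase shift from frequency and time delay:
phi = 360 * f * t_delay
    = 360 * 3052.1 * 0.004187
    = 4600.49 degrees
    mod 360 = 280.49 degrees

280.49 degrees


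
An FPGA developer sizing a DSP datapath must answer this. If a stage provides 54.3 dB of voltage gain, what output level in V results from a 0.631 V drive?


Output voltage from dB gain:
V_out = V_in * 10^(gain_dB / 20)
      = 0.631 * 10^(54.3 / 20)
      = 0.631 * 518.800039
      = 327.3628 V

327.3628 V


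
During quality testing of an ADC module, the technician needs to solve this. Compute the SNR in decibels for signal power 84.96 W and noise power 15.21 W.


SNR in decibels:
SNR = 10 * log10(Ps / Pn)
    = 10 * log10(84.96 / 15.21)
    = 10 * log10(5.5858)
    = 10 * 0.7471
    = 7.47 dB

7.47 dB


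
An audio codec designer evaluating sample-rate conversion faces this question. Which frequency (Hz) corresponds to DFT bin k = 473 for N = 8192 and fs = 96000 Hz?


Frequency of DFT bin k:
f_k = k * fs / N
    = 473 * 96000 / 8192
    = 45408000 / 8192
    = 5542.969 Hz

5542.969 Hz


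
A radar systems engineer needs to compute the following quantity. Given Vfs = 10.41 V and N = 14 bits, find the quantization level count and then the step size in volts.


Step 1 — number of quantization levels:
L = 2^N = 2^14 = 16384

Step 2 — LSB step size:
delta = Vfs / L
      = 10.41 / 16384
      = 0.00063538 V

Levels = 16384; step size = 0.00063538 V


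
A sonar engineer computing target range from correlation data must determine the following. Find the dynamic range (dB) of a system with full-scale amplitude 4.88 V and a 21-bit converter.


Dynamic range from full-scale to LSB:
V_min = V_max / 2^bits = 4.88 / 2^21
DR = 20 * log10(V_max / V_min)
   = 20 * log10(2^21)
   = 20 * 21 * log10(2)
   = 126.43 dB

126.43 dB


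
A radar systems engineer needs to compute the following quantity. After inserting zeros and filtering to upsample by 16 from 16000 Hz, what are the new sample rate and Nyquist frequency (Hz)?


Step 1 — output sample rate after interpolation by L:
fs_out = L * fs_in = 16 * 16000 = 256000 Hz

Step 2 — Nyquist frequency of the output stream:
f_Nyq = fs_out / 2 = 256000 / 2 = 128000.0 Hz

fs_out = 256000 Hz; f_Nyquist = 128000.0 Hz


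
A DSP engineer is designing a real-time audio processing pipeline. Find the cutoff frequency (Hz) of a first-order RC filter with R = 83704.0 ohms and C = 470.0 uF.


Cutoff frequency of a first-order RC filter:
fc = 1 / (2 * pi * R * C)
C = 470.0 uF = 0.00047 F
fc = 1 / (2 * pi * 83704.0 * 0.00047)
   = 1 / 247.18603918752
   = 0.004046 Hz

0.004046 Hz


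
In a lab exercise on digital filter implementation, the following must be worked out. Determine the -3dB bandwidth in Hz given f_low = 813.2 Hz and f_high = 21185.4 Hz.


Bandwidth is the difference of -3dB frequencies:
BW = f_high - f_low
   = 21185.4 - 813.2
   = 20372.2 Hz

20372.2 Hz


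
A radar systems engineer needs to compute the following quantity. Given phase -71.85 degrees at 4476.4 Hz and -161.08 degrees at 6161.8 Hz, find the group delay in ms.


Group delay from phase difference:
tau = -d(phi)/d(omega)
d(phi) = -89.23 deg = -1.557357 rad
d(omega) = 2*pi*(6161.8 - 4476.4) = 10589.6805 rad/s
tau = -(-1.557357) / 10589.6805
    = 0.1471 ms

0.1471 ms


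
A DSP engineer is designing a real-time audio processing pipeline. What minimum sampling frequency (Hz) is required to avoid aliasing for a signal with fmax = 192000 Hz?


The Nyquist rate is twice the maximum frequency component.
fs_min = 2 * fmax
      = 2 * 192000
      = 384000 Hz

384000


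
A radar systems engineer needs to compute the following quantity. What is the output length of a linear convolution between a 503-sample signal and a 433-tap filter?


Linear convolution output length:
L = N + M - 1
  = 503 + 433 - 1
  = 935 samples

935


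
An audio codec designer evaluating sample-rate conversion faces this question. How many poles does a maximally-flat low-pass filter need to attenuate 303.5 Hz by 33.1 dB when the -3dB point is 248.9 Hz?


Butterworth filter order formula:
n = log10(10^(A/10) - 1) / (2 * log10(f_stop/f_pass))
10^(33.1/10) - 1 = 2040.7379
f_stop/f_pass = 303.5 / 248.9 = 1.2194
n = 19.2131 -> ceil = 20

20


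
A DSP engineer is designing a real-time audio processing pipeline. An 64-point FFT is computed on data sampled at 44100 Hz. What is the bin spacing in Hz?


DFT frequency resolution:
df = fs / N
   = 44100 / 64
   = 689.0625 Hz

689.0625 Hz


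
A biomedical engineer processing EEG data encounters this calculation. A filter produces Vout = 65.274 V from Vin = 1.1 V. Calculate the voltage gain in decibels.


Voltage gain in dB:
G = 20 * log10(Vout / Vin)
  = 20 * log10(65.274 / 1.1)
  = 20 * log10(59.34)
  = 20 * 1.773348
  = 35.47 dB

35.47 dB


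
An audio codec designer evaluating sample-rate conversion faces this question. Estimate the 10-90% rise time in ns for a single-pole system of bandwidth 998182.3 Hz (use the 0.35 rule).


Rise time from bandwidth relationship:
tr = 0.35 / BW
   = 0.35 / 998182.3
   = 3.506373535e-07 s
   = 350.6374 ns

350.6374 ns


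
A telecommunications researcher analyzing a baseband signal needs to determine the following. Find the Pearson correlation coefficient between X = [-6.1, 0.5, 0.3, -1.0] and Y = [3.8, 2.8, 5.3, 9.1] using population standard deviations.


Pearson correlation coefficient (population):
r = cov(X,Y) / (std(X) * std(Y))
Mean X = -1.575, Mean Y = 5.25
Cov(X,Y) = 0.94625
Std(X) = 2.675234, Std(Y) = 2.394264
r = 0.1477

0.1477


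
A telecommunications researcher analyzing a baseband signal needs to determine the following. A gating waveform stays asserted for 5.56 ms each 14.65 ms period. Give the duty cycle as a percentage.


Duty cycle as a percentage:
DC = (t_on / T) * 100
   = (5.56 / 14.65) * 100
   = 0.379522 * 100
   = 37.95 %

37.95 %


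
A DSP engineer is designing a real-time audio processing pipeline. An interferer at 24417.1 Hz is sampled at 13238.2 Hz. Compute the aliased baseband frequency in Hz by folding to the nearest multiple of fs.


Compute the nearest integer multiple of fs to the signal:
n = round(24417.1 / 13238.2) = 2
f_alias = |24417.1 - 2 * 13238.2|
        = |24417.1 - 26476.4|
        = 2059.3 Hz

2059.3


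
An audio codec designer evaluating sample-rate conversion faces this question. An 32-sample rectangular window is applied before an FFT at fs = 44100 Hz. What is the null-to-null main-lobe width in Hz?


Main lobe width for a rectangular window:
Width = 2 * fs / N
      = 2 * 44100 / 32
      = 88200 / 32
      = 2756.25 Hz

2756.25 Hz


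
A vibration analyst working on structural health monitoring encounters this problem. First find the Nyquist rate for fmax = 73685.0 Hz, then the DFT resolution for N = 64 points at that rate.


Step 1 — Nyquist sampling rate:
fs = 2 * fmax = 2 * 73685.0 = 147370.0 Hz

Step 2 — DFT bin spacing:
df = fs / N = 147370.0 / 64 = 2302.6562 Hz

2302.6562 Hz


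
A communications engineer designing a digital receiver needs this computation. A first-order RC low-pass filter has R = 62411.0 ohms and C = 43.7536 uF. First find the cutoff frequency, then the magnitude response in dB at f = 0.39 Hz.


Step 1 — cutoff frequency:
fc = 1 / (2*pi*R*C)
C = 43.7536 uF = 4.37536e-05 F
fc = 1 / (2*pi*62411.0*4.37536e-05)
   = 0.0582834 Hz

Step 2 — magnitude at f = 0.39 Hz:
|H(f)| = 1 / sqrt(1 + (f/fc)^2)
f/fc = 0.39 / 0.0582834 = 6.691442
|H| = 1 / sqrt(1 + 44.775396) = 0.1478032
|H|_dB = 20*log10(0.1478032) = -16.61 dB

fc = 0.0582834 Hz; |H(0.39 Hz)| = -16.61 dB


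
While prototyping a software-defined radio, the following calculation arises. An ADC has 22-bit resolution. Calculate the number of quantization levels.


Number of quantization levels = 2^N
= 2^22
= 4194304

4194304


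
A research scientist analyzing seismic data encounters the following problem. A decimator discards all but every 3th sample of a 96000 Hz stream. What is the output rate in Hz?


Decimation reduces the sample rate:
fs_out = fs_in / M
       = 96000 / 3
       = 32000.0 Hz

32000.0 Hz


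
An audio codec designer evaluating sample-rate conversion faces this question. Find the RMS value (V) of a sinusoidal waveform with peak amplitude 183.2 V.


RMS voltage for a sinusoidal waveform:
V_rms = V_peak / sqrt(2)
      = 183.2 / 1.414214
      = 129.542 V

129.542 V


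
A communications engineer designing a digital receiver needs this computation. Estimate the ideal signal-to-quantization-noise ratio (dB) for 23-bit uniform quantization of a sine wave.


Theoretical SNR for a full-scale sinusoid:
SNR = 6.02 * N + 1.76
    = 6.02 * 23 + 1.76
    = 138.46 + 1.76
    = 140.22 dB

140.22 dB


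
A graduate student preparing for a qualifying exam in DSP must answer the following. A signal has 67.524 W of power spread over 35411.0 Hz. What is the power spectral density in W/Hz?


Power spectral density:
PSD = P / BW
    = 67.524 / 35411.0
    = 0.00190687 W/Hz

0.00190687 W/Hz


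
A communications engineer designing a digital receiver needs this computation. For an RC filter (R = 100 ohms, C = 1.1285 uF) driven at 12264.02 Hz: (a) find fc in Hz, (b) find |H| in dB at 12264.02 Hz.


Step 1 — cutoff frequency:
fc = 1 / (2*pi*R*C)
C = 1.1285 uF = 1.1285e-06 F
fc = 1 / (2*pi*100*1.1285e-06)
   = 1410.323 Hz

Step 2 — magnitude at f = 12264.02 Hz:
|H(f)| = 1 / sqrt(1 + (f/fc)^2)
f/fc = 12264.02 / 1410.323 = 8.695894
|H| = 1 / sqrt(1 + 75.618572) = 0.1142439
|H|_dB = 20*log10(0.1142439) = -18.84 dB

fc = 1410.323 Hz; |H(12264.02 Hz)| = -18.84 dB


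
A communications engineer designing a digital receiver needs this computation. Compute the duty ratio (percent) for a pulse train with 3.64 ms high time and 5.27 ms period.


Duty cycle as a percentage:
DC = (t_on / T) * 100
   = (3.64 / 5.27) * 100
   = 0.690702 * 100
   = 69.07 %

69.07 %


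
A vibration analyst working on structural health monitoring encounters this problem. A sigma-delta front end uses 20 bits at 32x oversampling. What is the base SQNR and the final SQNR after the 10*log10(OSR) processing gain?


Step 1 — baseline SQNR at Nyquist:
SQNR_base = 6.02*N + 1.76
          = 6.02*20 + 1.76
          = 122.16 dB

Step 2 — oversampling processing gain:
G = 10*log10(OSR) = 10*log10(32) = 15.05 dB

Step 3 — total:
SQNR_total = 122.16 + 15.05 = 137.21 dB

Base SQNR = 122.16 dB; oversampled SQNR = 137.21 dB


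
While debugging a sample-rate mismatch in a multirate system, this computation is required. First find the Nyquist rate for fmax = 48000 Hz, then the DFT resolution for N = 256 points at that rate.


Step 1 — Nyquist sampling rate:
fs = 2 * fmax = 2 * 48000 = 96000 Hz

Step 2 — DFT bin spacing:
df = fs / N = 96000 / 256 = 375.0 Hz

375.0 Hz


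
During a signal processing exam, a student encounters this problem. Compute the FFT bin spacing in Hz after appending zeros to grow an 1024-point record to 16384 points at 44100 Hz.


Frequency resolution after zero-padding:
N_padded = 1024 * 16 = 16384
df = fs / N_padded
   = 44100 / 16384
   = 2.6917 Hz

2.6917 Hz


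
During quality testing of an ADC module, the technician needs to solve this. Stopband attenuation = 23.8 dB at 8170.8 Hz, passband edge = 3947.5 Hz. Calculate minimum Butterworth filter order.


Butterworth filter order formula:
n = log10(10^(A/10) - 1) / (2 * log10(f_stop/f_pass))
10^(23.8/10) - 1 = 238.8833
f_stop/f_pass = 8170.8 / 3947.5 = 2.0699
n = 3.7636 -> ceil = 4

4


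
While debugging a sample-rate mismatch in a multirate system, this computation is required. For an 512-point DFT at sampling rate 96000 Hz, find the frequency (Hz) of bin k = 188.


Frequency of DFT bin k:
f_k = k * fs / N
    = 188 * 96000 / 512
    = 18048000 / 512
    = 35250.0 Hz

35250.0 Hz


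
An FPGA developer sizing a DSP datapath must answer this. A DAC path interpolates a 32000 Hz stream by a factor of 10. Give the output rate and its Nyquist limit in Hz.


Step 1 — output sample rate after interpolation by L:
fs_out = L * fs_in = 10 * 32000 = 320000 Hz

Step 2 — Nyquist frequency of the output stream:
f_Nyq = fs_out / 2 = 320000 / 2 = 160000.0 Hz

fs_out = 320000 Hz; f_Nyquist = 160000.0 Hz


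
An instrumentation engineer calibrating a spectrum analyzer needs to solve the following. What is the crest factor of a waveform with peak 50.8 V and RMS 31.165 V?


Crest factor is the ratio of peak to RMS:
CF = V_peak / V_rms
   = 50.8 / 31.165
   = 1.63

1.63


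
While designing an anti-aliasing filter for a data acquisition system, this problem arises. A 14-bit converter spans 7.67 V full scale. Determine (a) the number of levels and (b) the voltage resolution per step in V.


Step 1 — number of quantization levels:
L = 2^N = 2^14 = 16384

Step 2 — LSB step size:
delta = Vfs / L
      = 7.67 / 16384
      = 0.00046814 V

Levels = 16384; step size = 0.00046814 V


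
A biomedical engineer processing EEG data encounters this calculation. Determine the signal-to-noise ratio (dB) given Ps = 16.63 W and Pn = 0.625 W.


SNR in decibels:
SNR = 10 * log10(Ps / Pn)
    = 10 * log10(16.63 / 0.625)
    = 10 * log10(26.608)
    = 10 * 1.425
    = 14.25 dB

14.25 dB


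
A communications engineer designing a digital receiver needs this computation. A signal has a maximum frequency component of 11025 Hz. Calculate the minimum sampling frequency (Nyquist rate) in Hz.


The Nyquist rate is twice the maximum frequency component.
fs_min = 2 * fmax
      = 2 * 11025
      = 22050 Hz

22050


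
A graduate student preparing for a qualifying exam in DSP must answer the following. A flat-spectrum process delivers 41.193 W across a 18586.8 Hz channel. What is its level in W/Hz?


Power spectral density:
PSD = P / BW
    = 41.193 / 18586.8
    = 0.00221625 W/Hz

0.00221625 W/Hz


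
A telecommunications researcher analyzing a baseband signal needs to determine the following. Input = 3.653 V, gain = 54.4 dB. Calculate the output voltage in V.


Output voltage from dB gain:
V_out = V_in * 10^(gain_dB / 20)
      = 3.653 * 10^(54.4 / 20)
      = 3.653 * 524.80746
      = 1917.1217 V

1917.1217 V


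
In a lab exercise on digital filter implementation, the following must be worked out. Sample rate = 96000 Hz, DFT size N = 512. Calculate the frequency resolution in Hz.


DFT frequency resolution:
df = fs / N
   = 96000 / 512
   = 187.5 Hz

187.5 Hz


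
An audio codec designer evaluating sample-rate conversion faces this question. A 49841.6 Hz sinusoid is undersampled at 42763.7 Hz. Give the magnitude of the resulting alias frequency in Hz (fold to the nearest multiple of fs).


Compute the nearest integer multiple of fs to the signal:
n = round(49841.6 / 42763.7) = 1
f_alias = |49841.6 - 1 * 42763.7|
        = |49841.6 - 42763.7|
        = 7077.9 Hz

7077.9


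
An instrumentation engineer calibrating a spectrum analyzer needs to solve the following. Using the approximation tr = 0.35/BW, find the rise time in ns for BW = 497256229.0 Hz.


Rise time from bandwidth relationship:
tr = 0.35 / BW
   = 0.35 / 497256229.0
   = 7.038624749e-10 s
   = 0.7039 ns

0.7039 ns


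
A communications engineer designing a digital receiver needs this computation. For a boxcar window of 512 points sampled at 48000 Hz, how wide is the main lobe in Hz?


Main lobe width for a rectangular window:
Width = 2 * fs / N
      = 2 * 48000 / 512
      = 96000 / 512
      = 187.5 Hz

187.5 Hz


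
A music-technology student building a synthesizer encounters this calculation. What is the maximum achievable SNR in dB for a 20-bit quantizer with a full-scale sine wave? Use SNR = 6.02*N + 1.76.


Theoretical SNR for a full-scale sinusoid:
SNR = 6.02 * N + 1.76
    = 6.02 * 20 + 1.76
    = 120.4 + 1.76
    = 122.16 dB

122.16 dB


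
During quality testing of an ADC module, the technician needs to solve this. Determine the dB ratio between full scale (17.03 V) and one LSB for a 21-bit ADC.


Dynamic range from full-scale to LSB:
V_min = V_max / 2^bits = 17.03 / 2^21
DR = 20 * log10(V_max / V_min)
   = 20 * log10(2^21)
   = 20 * 21 * log10(2)
   = 126.43 dB

126.43 dB


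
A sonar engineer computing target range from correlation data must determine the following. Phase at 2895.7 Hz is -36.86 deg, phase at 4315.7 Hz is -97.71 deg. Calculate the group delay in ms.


Group delay from phase difference:
tau = -d(phi)/d(omega)
d(phi) = -60.85 deg = -1.062033 rad
d(omega) = 2*pi*(4315.7 - 2895.7) = 8922.1231 rad/s
tau = -(-1.062033) / 8922.1231
    = 0.119 ms

0.119 ms


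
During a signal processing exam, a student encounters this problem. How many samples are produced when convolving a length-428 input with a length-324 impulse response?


Linear convolution output length:
L = N + M - 1
  = 428 + 324 - 1
  = 751 samples

751


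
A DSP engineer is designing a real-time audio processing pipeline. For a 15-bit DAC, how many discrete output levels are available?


Number of quantization levels = 2^N
= 2^15
= 32768

32768


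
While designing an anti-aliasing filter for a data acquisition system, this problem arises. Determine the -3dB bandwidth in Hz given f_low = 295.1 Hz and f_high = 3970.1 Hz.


Bandwidth is the difference of -3dB frequencies:
BW = f_high - f_low
   = 3970.1 - 295.1
   = 3675.0 Hz

3675.0 Hz


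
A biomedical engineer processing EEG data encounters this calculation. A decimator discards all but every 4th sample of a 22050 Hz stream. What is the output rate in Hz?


Decimation reduces the sample rate:
fs_out = fs_in / M
       = 22050 / 4
       = 5512.5 Hz

5512.5 Hz


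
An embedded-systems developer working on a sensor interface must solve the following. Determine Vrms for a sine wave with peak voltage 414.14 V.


RMS voltage for a sinusoidal waveform:
V_rms = V_peak / sqrt(2)
      = 414.14 / 1.414214
      = 292.841 V

292.841 V


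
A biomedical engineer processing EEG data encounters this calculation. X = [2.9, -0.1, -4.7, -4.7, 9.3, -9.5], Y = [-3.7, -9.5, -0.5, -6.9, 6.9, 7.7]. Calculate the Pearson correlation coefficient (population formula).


Pearson correlation coefficient (population):
r = cov(X,Y) / (std(X) * std(Y))
Mean X = -1.1333, Mean Y = -1.0
Cov(X,Y) = 1.536667
Std(X) = 6.077737, Std(Y) = 6.489735
r = 0.039

0.039


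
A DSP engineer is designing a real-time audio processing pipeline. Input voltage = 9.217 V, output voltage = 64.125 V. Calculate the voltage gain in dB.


Voltage gain in dB:
G = 20 * log10(Vout / Vin)
  = 20 * log10(64.125 / 9.217)
  = 20 * log10(6.957253)
  = 20 * 0.842438
  = 16.85 dB

16.85 dB


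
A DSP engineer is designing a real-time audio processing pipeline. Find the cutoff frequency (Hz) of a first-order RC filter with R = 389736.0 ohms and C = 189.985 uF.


Cutoff frequency of a first-order RC filter:
fc = 1 / (2 * pi * R * C)
C = 189.985 uF = 0.000189985 F
fc = 1 / (2 * pi * 389736.0 * 0.000189985)
   = 1 / 465.23213493437
   = 0.002149 Hz

0.002149 Hz


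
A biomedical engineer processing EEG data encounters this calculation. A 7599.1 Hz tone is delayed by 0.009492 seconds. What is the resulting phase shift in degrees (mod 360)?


Phase shift from frequency and time delay:
phi = 360 * f * t_delay
    = 360 * 7599.1 * 0.009492
    = 25967.04 degrees
    mod 360 = 47.04 degrees

47.04 degrees


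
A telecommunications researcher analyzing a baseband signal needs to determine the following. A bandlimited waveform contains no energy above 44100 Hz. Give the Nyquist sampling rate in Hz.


The Nyquist rate is twice the maximum frequency component.
fs_min = 2 * fmax
      = 2 * 44100
      = 88200 Hz

88200


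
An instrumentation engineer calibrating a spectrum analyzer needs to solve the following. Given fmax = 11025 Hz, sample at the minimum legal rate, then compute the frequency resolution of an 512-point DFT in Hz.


Step 1 — Nyquist sampling rate:
fs = 2 * fmax = 2 * 11025 = 22050 Hz

Step 2 — DFT bin spacing:
df = fs / N = 22050 / 512 = 43.0664 Hz

43.0664 Hz


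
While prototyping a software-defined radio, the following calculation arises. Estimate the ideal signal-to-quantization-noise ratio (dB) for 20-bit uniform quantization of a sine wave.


Theoretical SNR for a full-scale sinusoid:
SNR = 6.02 * N + 1.76
    = 6.02 * 20 + 1.76
    = 120.4 + 1.76
    = 122.16 dB

122.16 dB


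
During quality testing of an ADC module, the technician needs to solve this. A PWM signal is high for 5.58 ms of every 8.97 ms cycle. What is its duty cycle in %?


Duty cycle as a percentage:
DC = (t_on / T) * 100
   = (5.58 / 8.97) * 100
   = 0.622074 * 100
   = 62.21 %

62.21 %


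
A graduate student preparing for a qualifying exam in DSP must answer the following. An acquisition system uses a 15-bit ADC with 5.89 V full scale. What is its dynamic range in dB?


Dynamic range from full-scale to LSB:
V_min = V_max / 2^bits = 5.89 / 2^15
DR = 20 * log10(V_max / V_min)
   = 20 * log10(2^15)
   = 20 * 15 * log10(2)
   = 90.31 dB

90.31 dB


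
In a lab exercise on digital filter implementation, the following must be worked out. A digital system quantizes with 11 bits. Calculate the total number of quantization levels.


Number of quantization levels = 2^N
= 2^11
= 2048

2048


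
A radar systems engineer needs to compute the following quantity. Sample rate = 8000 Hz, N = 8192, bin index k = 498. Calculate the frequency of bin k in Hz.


Frequency of DFT bin k:
f_k = k * fs / N
    = 498 * 8000 / 8192
    = 3984000 / 8192
    = 486.328 Hz

486.328 Hz


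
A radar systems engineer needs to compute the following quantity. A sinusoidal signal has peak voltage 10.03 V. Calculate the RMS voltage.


RMS voltage for a sinusoidal waveform:
V_rms = V_peak / sqrt(2)
      = 10.03 / 1.414214
      = 7.092 V

7.092 V


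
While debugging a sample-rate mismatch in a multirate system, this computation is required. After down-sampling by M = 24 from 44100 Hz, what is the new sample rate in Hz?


Decimation reduces the sample rate:
fs_out = fs_in / M
       = 44100 / 24
       = 1837.5 Hz

1837.5 Hz


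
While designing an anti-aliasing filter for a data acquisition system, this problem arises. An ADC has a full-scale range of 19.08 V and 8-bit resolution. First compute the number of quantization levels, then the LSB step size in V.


Step 1 — number of quantization levels:
L = 2^N = 2^8 = 256

Step 2 — LSB step size:
delta = Vfs / L
      = 19.08 / 256
      = 0.07453125 V

Levels = 256; step size = 0.07453125 V


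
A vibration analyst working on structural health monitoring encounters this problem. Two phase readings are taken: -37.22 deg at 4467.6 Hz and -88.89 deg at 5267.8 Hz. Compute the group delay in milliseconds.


Group delay from phase difference:
tau = -d(phi)/d(omega)
d(phi) = -51.67 deg = -0.901812 rad
d(omega) = 2*pi*(5267.8 - 4467.6) = 5027.8049 rad/s
tau = -(-0.901812) / 5027.8049
    = 0.1794 ms

0.1794 ms


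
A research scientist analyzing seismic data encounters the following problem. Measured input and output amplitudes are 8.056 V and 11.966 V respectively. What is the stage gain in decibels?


Voltage gain in dB:
G = 20 * log10(Vout / Vin)
  = 20 * log10(11.966 / 8.056)
  = 20 * log10(1.485353)
  = 20 * 0.17183
  = 3.44 dB

3.44 dB


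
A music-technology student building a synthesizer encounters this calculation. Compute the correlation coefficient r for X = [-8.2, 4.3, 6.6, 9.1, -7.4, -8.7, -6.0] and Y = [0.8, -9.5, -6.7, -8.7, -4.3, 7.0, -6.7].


Pearson correlation coefficient (population):
r = cov(X,Y) / (std(X) * std(Y))
Mean X = -1.4714, Mean Y = -4.0143
Cov(X,Y) = -28.718163
Std(X) = 7.2051, Std(Y) = 5.490883
r = -0.7259

-0.7259


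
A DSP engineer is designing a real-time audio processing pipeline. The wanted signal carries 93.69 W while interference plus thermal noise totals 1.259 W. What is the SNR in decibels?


SNR in decibels:
SNR = 10 * log10(Ps / Pn)
    = 10 * log10(93.69 / 1.259)
    = 10 * log10(74.4162)
    = 10 * 1.8717
    = 18.72 dB

18.72 dB


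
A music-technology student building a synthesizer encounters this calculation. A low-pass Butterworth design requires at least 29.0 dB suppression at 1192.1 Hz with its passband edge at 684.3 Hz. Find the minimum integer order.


Butterworth filter order formula:
n = log10(10^(A/10) - 1) / (2 * log10(f_stop/f_pass))
10^(29.0/10) - 1 = 793.3282
f_stop/f_pass = 1192.1 / 684.3 = 1.7421
n = 6.0138 -> ceil = 7

7


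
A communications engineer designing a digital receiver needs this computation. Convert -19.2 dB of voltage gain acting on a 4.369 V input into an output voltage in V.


Output voltage from dB gain:
V_out = V_in * 10^(gain_dB / 20)
      = 4.369 * 10^(-19.2 / 20)
      = 4.369 * 0.109648
      = 0.4791 V

0.4791 V
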